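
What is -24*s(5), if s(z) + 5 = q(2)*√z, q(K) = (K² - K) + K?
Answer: 120 - 96*√5 ≈ -94.662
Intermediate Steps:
q(K) = K²
s(z) = -5 + 4*√z (s(z) = -5 + 2²*√z = -5 + 4*√z)
-24*s(5) = -24*(-5 + 4*√5) = 120 - 96*√5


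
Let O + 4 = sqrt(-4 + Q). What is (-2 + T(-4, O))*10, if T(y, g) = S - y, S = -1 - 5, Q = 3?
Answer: -40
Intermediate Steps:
S = -6
O = -4 + I (O = -4 + sqrt(-4 + 3) = -4 + sqrt(-1) = -4 + I ≈ -4.0 + 1.0*I)
T(y, g) = -6 - y
(-2 + T(-4, O))*10 = (-2 + (-6 - 1*(-4)))*10 = (-2 + (-6 + 4))*10 = (-2 - 2)*10 = -4*10 = -40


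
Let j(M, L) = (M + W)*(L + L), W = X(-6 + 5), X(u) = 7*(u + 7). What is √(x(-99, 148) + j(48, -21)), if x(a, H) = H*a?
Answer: 96*I*√2 ≈ 135.76*I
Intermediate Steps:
X(u) = 49 + 7*u (X(u) = 7*(7 + u) = 49 + 7*u)
W = 42 (W = 49 + 7*(-6 + 5) = 49 + 7*(-1) = 49 - 7 = 42)
j(M, L) = 2*L*(42 + M) (j(M, L) = (M + 42)*(L + L) = (42 + M)*(2*L) = 2*L*(42 + M))
√(x(-99, 148) + j(48, -21)) = √(148*(-99) + 2*(-21)*(42 + 48)) = √(-14652 + 2*(-21)*90) = √(-14652 - 3780) = √(-18432) = 96*I*√2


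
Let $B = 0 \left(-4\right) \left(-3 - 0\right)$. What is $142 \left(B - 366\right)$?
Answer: $-51972$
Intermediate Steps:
$B = 0$ ($B = 0 \left(-3 + 0\right) = 0 \left(-3\right) = 0$)
$142 \left(B - 366\right) = 142 \left(0 - 366\right) = 142 \left(-366\right) = -51972$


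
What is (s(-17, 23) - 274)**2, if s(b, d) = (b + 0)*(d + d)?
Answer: 1115136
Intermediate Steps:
s(b, d) = 2*b*d (s(b, d) = b*(2*d) = 2*b*d)
(s(-17, 23) - 274)**2 = (2*(-17)*23 - 274)**2 = (-782 - 274)**2 = (-1056)**2 = 1115136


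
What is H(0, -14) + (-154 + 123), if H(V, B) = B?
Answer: -45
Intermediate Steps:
H(0, -14) + (-154 + 123) = -14 + (-154 + 123) = -14 - 31 = -45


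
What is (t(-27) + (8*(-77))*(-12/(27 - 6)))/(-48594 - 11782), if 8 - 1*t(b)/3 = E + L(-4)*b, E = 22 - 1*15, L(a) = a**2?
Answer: -1651/60376 ≈ -0.027345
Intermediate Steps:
E = 7 (E = 22 - 15 = 7)
t(b) = 3 - 48*b (t(b) = 24 - 3*(7 + (-4)**2*b) = 24 - 3*(7 + 16*b) = 24 + (-21 - 48*b) = 3 - 48*b)
(t(-27) + (8*(-77))*(-12/(27 - 6)))/(-48594 - 11782) = ((3 - 48*(-27)) + (8*(-77))*(-12/(27 - 6)))/(-48594 - 11782) = ((3 + 1296) - (-7392)/21)/(-60376) = (1299 - (-7392)/21)*(-1/60376) = (1299 - 616*(-4/7))*(-1/60376) = (1299 + 352)*(-1/60376) = 1651*(-1/60376) = -1651/60376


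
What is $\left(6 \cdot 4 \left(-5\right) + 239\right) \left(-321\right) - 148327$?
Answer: $-186526$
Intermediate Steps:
$\left(6 \cdot 4 \left(-5\right) + 239\right) \left(-321\right) - 148327 = \left(24 \left(-5\right) + 239\right) \left(-321\right) - 148327 = \left(-120 + 239\right) \left(-321\right) - 148327 = 119 \left(-321\right) - 148327 = -38199 - 148327 = -186526$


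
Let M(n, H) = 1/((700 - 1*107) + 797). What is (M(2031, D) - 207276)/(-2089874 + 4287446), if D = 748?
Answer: -288113639/3054625080 ≈ -0.094320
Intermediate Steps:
M(n, H) = 1/1390 (M(n, H) = 1/((700 - 107) + 797) = 1/(593 + 797) = 1/1390)
(M(2031, D) - 207276)/(-2089874 + 4287446) = (1/1390 - 207276)/(-2089874 + 4287446) = -288113639/1390/2197572 = -288113639/1390*1/2197572 = -288113639/3054625080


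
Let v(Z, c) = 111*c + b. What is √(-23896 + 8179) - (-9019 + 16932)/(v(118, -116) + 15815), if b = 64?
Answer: -7913/3003 + 13*I*√93 ≈ -2.635 + 125.37*I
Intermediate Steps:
v(Z, c) = 64 + 111*c (v(Z, c) = 111*c + 64 = 64 + 111*c)
√(-23896 + 8179) - (-9019 + 16932)/(v(118, -116) + 15815) = √(-23896 + 8179) - (-9019 + 16932)/((64 + 111*(-116)) + 15815) = √(-15717) - 7913/((64 - 12876) + 15815) = 13*I*√93 - 7913/(-12812 + 15815) = 13*I*√93 - 7913/3003 = -7913/3003 + 13*I*√93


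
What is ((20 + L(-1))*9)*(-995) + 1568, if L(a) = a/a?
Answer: -186487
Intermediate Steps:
L(a) = 1
((20 + L(-1))*9)*(-995) + 1568 = ((20 + 1)*9)*(-995) + 1568 = (21*9)*(-995) + 1568 = 189*(-995) + 1568 = -188055 + 1568 = -186487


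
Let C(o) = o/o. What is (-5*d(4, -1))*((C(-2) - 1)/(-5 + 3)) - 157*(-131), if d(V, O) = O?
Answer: 20567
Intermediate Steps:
C(o) = 1
(-5*d(4, -1))*((C(-2) - 1)/(-5 + 3)) - 157*(-131) = (-5*(-1))*((1 - 1)/(-5 + 3)) - 157*(-131) = 5*(0/(-2)) + 20567 = 5*(0*(-1/2)) + 20567 = 5*0 + 20567 = 0 + 20567 = 20567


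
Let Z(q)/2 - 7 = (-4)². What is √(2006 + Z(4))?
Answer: 6*√57 ≈ 45.299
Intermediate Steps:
Z(q) = 46 (Z(q) = 14 + 2*(-4)² = 14 + 2*16 = 14 + 32 = 46)
√(2006 + Z(4)) = √(2006 + 46) = √2052 = 6*√57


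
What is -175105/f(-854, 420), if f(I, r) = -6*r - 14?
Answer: 25015/362 ≈ 69.102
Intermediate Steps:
f(I, r) = -14 - 6*r
-175105/f(-854, 420) = -175105/(-14 - 6*420) = -175105/(-14 - 2520) = -175105/(-2534) = -175105*(-1/2534) = 25015/362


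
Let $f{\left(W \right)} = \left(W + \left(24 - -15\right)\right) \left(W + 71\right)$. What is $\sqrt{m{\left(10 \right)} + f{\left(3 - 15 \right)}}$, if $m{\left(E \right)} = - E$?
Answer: $\sqrt{1583} \approx 39.787$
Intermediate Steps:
$f{\left(W \right)} = \left(39 + W\right) \left(71 + W\right)$ ($f{\left(W \right)} = \left(W + \left(24 + 15\right)\right) \left(71 + W\right) = \left(W + 39\right) \left(71 + W\right) = \left(39 + W\right) \left(71 + W\right)$)
$\sqrt{m{\left(10 \right)} + f{\left(3 - 15 \right)}} = \sqrt{\left(-1\right) 10 + \left(2769 + \left(3 - 15\right)^{2} + 110 \left(3 - 15\right)\right)} = \sqrt{-10 + \left(2769 + \left(3 - 15\right)^{2} + 110 \left(3 - 15\right)\right)} = \sqrt{-10 + \left(2769 + \left(-12\right)^{2} + 110 \left(-12\right)\right)} = \sqrt{-10 + \left(2769 + 144 - 1320\right)} = \sqrt{-10 + 1593} = \sqrt{1583}$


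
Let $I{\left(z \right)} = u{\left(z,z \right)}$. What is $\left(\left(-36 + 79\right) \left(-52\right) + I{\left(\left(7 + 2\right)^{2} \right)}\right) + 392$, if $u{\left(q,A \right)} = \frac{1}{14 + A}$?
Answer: $- \frac{175179}{95} \approx -1844.0$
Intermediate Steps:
$I{\left(z \right)} = \frac{1}{14 + z}$
$\left(\left(-36 + 79\right) \left(-52\right) + I{\left(\left(7 + 2\right)^{2} \right)}\right) + 392 = \left(\left(-36 + 79\right) \left(-52\right) + \frac{1}{14 + \left(7 + 2\right)^{2}}\right) + 392 = \left(43 \left(-52\right) + \frac{1}{14 + 9^{2}}\right) + 392 = \left(-2236 + \frac{1}{14 + 81}\right) + 392 = \left(-2236 + \frac{1}{95}\right) + 392 = - \frac{212419}{95} + 392 = - \frac{175179}{95}$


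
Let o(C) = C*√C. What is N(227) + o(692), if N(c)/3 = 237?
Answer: 711 + 1384*√173 ≈ 18915.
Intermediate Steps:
o(C) = C^(3/2)
N(c) = 711 (N(c) = 3*237 = 711)
N(227) + o(692) = 711 + 692^(3/2) = 711 + 1384*√173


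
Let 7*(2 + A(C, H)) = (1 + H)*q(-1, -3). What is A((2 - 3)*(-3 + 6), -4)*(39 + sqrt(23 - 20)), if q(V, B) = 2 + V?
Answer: -663/7 - 17*sqrt(3)/7 ≈ -98.921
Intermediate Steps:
A(C, H) = -13/7 + H/7 (A(C, H) = -2 + ((1 + H)*(2 - 1))/7 = -2 + ((1 + H)*1)/7 = -2 + (1 + H)/7 = -2 + (1/7 + H/7) = -13/7 + H/7)
A((2 - 3)*(-3 + 6), -4)*(39 + sqrt(23 - 20)) = (-13/7 + (1/7)*(-4))*(39 + sqrt(23 - 20)) = (-13/7 - 4/7)*(39 + sqrt(3)) = -17*(39 + sqrt(3))/7 = -663/7 - 17*sqrt(3)/7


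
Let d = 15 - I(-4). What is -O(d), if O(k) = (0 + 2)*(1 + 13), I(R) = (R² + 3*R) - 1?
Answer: -28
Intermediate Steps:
I(R) = -1 + R² + 3*R
d = 12 (d = 15 - (-1 + (-4)² + 3*(-4)) = 15 - (-1 + 16 - 12) = 15 - 1*3 = 15 - 3 = 12)
O(k) = 28 (O(k) = 2*14 = 28)
-O(d) = -1*28 = -28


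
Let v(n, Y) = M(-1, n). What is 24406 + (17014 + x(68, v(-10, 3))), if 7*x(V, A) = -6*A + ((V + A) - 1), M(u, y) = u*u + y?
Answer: 41436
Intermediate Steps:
M(u, y) = y + u**2 (M(u, y) = u**2 + y = y + u**2)
v(n, Y) = 1 + n (v(n, Y) = n + (-1)**2 = n + 1 = 1 + n)
x(V, A) = -1/7 - 5*A/7 + V/7 (x(V, A) = (-6*A + ((V + A) - 1))/7 = (-6*A + ((A + V) - 1))/7 = (-6*A + (-1 + A + V))/7 = (-1 + V - 5*A)/7 = -1/7 - 5*A/7 + V/7)
24406 + (17014 + x(68, v(-10, 3))) = 24406 + (17014 + (-1/7 - 5*(1 - 10)/7 + (1/7)*68)) = 24406 + (17014 + (-1/7 - 5/7*(-9) + 68/7)) = 24406 + (17014 + (-1/7 + 45/7 + 68/7)) = 24406 + (17014 + 16) = 24406 + 17030 = 41436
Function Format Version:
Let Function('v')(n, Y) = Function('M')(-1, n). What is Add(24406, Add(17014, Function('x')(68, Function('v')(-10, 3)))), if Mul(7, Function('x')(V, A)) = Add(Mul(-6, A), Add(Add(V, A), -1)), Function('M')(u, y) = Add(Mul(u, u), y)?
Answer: 41436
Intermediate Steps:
Function('M')(u, y) = Add(y, Pow(u, 2)) (Function('M')(u, y) = Add(Pow(u, 2), y) = Add(y, Pow(u, 2)))
Function('v')(n, Y) = Add(1, n) (Function('v')(n, Y) = Add(n, Pow(-1, 2)) = Add(n, 1) = Add(1, n))
Function('x')(V, A) = Add(Rational(-1, 7), Mul(Rational(-5, 7), A), Mul(Rational(1, 7), V)) (Function('x')(V, A) = Mul(Rational(1, 7), Add(Mul(-6, A), Add(Add(V, A), -1))) = Mul(Rational(1, 7), Add(Mul(-6, A), Add(Add(A, V), -1))) = Mul(Rational(1, 7), Add(Mul(-6, A), Add(-1, A, V))) = Mul(Rational(1, 7), Add(-1, V, Mul(-5, A))) = Add(Rational(-1, 7), Mul(Rational(-5, 7), A), Mul(Rational(1, 7), V)))
Add(24406, Add(17014, Function('x')(68, Function('v')(-10, 3)))) = Add(24406, Add(17014, Add(Rational(-1, 7), Mul(Rational(-5, 7), Add(1, -10)), Mul(Rational(1, 7), 68)))) = Add(24406, Add(17014, Add(Rational(-1, 7), Mul(Rational(-5, 7), -9), Rational(68, 7)))) = Add(24406, Add(17014, Add(Rational(-1, 7), Rational(45, 7), Rational(68, 7)))) = Add(24406, Add(17014, 16)) = Add(24406, 17030) = 41436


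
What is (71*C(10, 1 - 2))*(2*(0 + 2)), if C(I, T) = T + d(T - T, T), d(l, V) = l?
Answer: -284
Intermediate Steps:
C(I, T) = T (C(I, T) = T + (T - T) = T + 0 = T)
(71*C(10, 1 - 2))*(2*(0 + 2)) = (71*(1 - 2))*(2*(0 + 2)) = (71*(-1))*(2*2) = -71*4 = -284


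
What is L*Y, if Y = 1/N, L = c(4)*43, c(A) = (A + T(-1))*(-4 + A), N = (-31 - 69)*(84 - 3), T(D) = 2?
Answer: 0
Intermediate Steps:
N = -8100 (N = -100*81 = -8100)
c(A) = (-4 + A)*(2 + A) (c(A) = (A + 2)*(-4 + A) = (2 + A)*(-4 + A) = (-4 + A)*(2 + A))
L = 0 (L = (-8 + 4**2 - 2*4)*43 = (-8 + 16 - 8)*43 = 0*43 = 0)
Y = -1/8100 (Y = 1/(-8100) = -1/8100 ≈ -0.00012346)
L*Y = 0*(-1/8100) = 0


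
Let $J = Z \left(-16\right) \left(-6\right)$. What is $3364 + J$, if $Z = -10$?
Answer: $2404$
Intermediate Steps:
$J = -960$ ($J = \left(-10\right) \left(-16\right) \left(-6\right) = 160 \left(-6\right) = -960$)
$3364 + J = 3364 - 960 = 2404$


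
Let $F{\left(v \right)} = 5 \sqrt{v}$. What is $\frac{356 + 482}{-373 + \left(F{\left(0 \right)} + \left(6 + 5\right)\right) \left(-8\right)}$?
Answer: $- \frac{838}{461} \approx -1.8178$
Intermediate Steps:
$\frac{356 + 482}{-373 + \left(F{\left(0 \right)} + \left(6 + 5\right)\right) \left(-8\right)} = \frac{356 + 482}{-373 + \left(5 \sqrt{0} + \left(6 + 5\right)\right) \left(-8\right)} = \frac{838}{-373 + \left(5 \cdot 0 + 11\right) \left(-8\right)} = \frac{838}{-373 + \left(0 + 11\right) \left(-8\right)} = \frac{838}{-373 + 11 \left(-8\right)} = \frac{838}{-373 - 88} = \frac{838}{-461} = 838 \left(- \frac{1}{461}\right) = - \frac{838}{461}$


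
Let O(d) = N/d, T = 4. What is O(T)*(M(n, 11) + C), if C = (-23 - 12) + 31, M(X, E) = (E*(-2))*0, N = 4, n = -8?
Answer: -4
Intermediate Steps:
M(X, E) = 0 (M(X, E) = -2*E*0 = 0)
O(d) = 4/d
C = -4 (C = -35 + 31 = -4)
O(T)*(M(n, 11) + C) = (4/4)*(0 - 4) = (4*(1/4))*(-4) = 1*(-4) = -4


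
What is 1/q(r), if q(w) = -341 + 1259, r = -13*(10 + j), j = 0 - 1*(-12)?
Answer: 1/918 ≈ 0.0010893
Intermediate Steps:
j = 12 (j = 0 + 12 = 12)
r = -286 (r = -13*(10 + 12) = -13*22 = -286)
q(w) = 918
1/q(r) = 1/918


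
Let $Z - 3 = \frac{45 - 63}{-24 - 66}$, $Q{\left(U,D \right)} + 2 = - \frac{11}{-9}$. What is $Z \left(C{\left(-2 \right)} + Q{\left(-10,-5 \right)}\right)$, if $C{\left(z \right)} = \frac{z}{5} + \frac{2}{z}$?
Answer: $- \frac{1568}{225} \approx -6.9689$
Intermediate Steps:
$C{\left(z \right)} = \frac{2}{z} + \frac{z}{5}$ ($C{\left(z \right)} = z \frac{1}{5} + \frac{2}{z} = \frac{z}{5} + \frac{2}{z} = \frac{2}{z} + \frac{z}{5}$)
$Q{\left(U,D \right)} = - \frac{7}{9}$ ($Q{\left(U,D \right)} = -2 - \frac{11}{-9} = -2 - - \frac{11}{9} = -2 + \frac{11}{9} = - \frac{7}{9}$)
$Z = \frac{16}{5}$ ($Z = 3 + \frac{45 - 63}{-24 - 66} = 3 - \frac{18}{-90} = 3 - - \frac{1}{5} = 3 + \frac{1}{5} = \frac{16}{5} \approx 3.2$)
$Z \left(C{\left(-2 \right)} + Q{\left(-10,-5 \right)}\right) = \frac{16 \left(\left(\frac{2}{-2} + \frac{1}{5} \left(-2\right)\right) - \frac{7}{9}\right)}{5} = \frac{16 \left(\left(2 \left(- \frac{1}{2}\right) - \frac{2}{5}\right) - \frac{7}{9}\right)}{5} = \frac{16 \left(\left(-1 - \frac{2}{5}\right) - \frac{7}{9}\right)}{5} = \frac{16 \left(- \frac{7}{5} - \frac{7}{9}\right)}{5} = \frac{16}{5} \left(- \frac{98}{45}\right) = - \frac{1568}{225}$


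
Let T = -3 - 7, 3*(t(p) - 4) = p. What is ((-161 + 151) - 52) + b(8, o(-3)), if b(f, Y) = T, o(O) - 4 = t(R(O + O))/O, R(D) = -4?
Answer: -72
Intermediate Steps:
t(p) = 4 + p/3
T = -10
o(O) = 4 + 8/(3*O) (o(O) = 4 + (4 + (⅓)*(-4))/O = 4 + (4 - 4/3)/O = 4 + 8/(3*O))
b(f, Y) = -10
((-161 + 151) - 52) + b(8, o(-3)) = ((-161 + 151) - 52) - 10 = (-10 - 52) - 10 = -62 - 10 = -72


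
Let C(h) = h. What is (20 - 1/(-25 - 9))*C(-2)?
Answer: -681/17 ≈ -40.059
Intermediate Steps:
(20 - 1/(-25 - 9))*C(-2) = (20 - 1/(-25 - 9))*(-2) = (20 - 1/(-34))*(-2) = (20 - 1*(-1/34))*(-2) = (20 + 1/34)*(-2) = (681/34)*(-2) = -681/17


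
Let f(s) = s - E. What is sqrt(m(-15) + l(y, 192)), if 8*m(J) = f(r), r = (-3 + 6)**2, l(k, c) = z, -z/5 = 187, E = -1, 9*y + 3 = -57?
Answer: 3*I*sqrt(415)/2 ≈ 30.557*I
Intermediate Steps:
y = -20/3 (y = -1/3 + (1/9)*(-57) = -1/3 - 19/3 = -20/3 ≈ -6.6667)
z = -935 (z = -5*187 = -935)
l(k, c) = -935
r = 9 (r = 3**2 = 9)
f(s) = 1 + s (f(s) = s - 1*(-1) = s + 1 = 1 + s)
m(J) = 5/4 (m(J) = (1 + 9)/8 = (1/8)*10 = 5/4)
sqrt(m(-15) + l(y, 192)) = sqrt(5/4 - 935) = sqrt(-3735/4) = 3*I*sqrt(415)/2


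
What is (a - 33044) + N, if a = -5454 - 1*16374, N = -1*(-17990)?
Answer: -36882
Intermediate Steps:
N = 17990
a = -21828 (a = -5454 - 16374 = -21828)
(a - 33044) + N = (-21828 - 33044) + 17990 = -54872 + 17990 = -36882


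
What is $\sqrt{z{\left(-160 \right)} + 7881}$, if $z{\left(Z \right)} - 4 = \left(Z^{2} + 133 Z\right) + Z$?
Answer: $\sqrt{12045} \approx 109.75$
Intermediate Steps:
$z{\left(Z \right)} = 4 + Z^{2} + 134 Z$ ($z{\left(Z \right)} = 4 + \left(\left(Z^{2} + 133 Z\right) + Z\right) = 4 + \left(Z^{2} + 134 Z\right) = 4 + Z^{2} + 134 Z$)
$\sqrt{z{\left(-160 \right)} + 7881} = \sqrt{\left(4 + \left(-160\right)^{2} + 134 \left(-160\right)\right) + 7881} = \sqrt{\left(4 + 25600 - 21440\right) + 7881} = \sqrt{4164 + 7881} = \sqrt{12045}$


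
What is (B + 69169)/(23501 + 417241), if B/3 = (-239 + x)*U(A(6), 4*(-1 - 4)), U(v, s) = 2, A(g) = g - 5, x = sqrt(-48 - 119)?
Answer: 67735/440742 + I*sqrt(167)/73457 ≈ 0.15368 + 0.00017592*I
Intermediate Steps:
x = I*sqrt(167) (x = sqrt(-167) = I*sqrt(167) ≈ 12.923*I)
A(g) = -5 + g
B = -1434 + 6*I*sqrt(167) (B = 3*((-239 + I*sqrt(167))*2) = 3*(-478 + 2*I*sqrt(167)) = -1434 + 6*I*sqrt(167) ≈ -1434.0 + 77.537*I)
(B + 69169)/(23501 + 417241) = ((-1434 + 6*I*sqrt(167)) + 69169)/(23501 + 417241) = (67735 + 6*I*sqrt(167))/440742 = (67735 + 6*I*sqrt(167))*(1/440742) = 67735/440742 + I*sqrt(167)/73457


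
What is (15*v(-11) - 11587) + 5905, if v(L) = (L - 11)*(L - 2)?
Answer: -1392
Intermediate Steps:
v(L) = (-11 + L)*(-2 + L)
(15*v(-11) - 11587) + 5905 = (15*(22 + (-11)**2 - 13*(-11)) - 11587) + 5905 = (15*(22 + 121 + 143) - 11587) + 5905 = (15*286 - 11587) + 5905 = (4290 - 11587) + 5905 = -7297 + 5905 = -1392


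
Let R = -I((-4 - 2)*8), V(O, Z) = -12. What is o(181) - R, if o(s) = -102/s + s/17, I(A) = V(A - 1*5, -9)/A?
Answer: 127185/12308 ≈ 10.334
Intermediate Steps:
I(A) = -12/A
o(s) = -102/s + s/17 (o(s) = -102/s + s*(1/17) = -102/s + s/17)
R = -1/4 (R = -(-12)/((-4 - 2)*8) = -(-12)/((-6*8)) = -(-12)/(-48) = -(-12)*(-1)/48 = -1*1/4 = -1/4 ≈ -0.25000)
o(181) - R = (-102/181 + (1/17)*181) - 1*(-1/4) = (-102*1/181 + 181/17) + 1/4 = (-102/181 + 181/17) + 1/4 = 31027/3077 + 1/4 = 127185/12308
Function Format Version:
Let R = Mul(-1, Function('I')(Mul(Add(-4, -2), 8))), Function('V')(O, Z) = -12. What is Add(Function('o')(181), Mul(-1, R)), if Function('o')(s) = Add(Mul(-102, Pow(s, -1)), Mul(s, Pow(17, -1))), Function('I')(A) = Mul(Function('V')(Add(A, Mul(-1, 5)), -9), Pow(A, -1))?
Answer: Rational(127185, 12308) ≈ 10.334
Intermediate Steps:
Function('I')(A) = Mul(-12, Pow(A, -1))
Function('o')(s) = Add(Mul(-102, Pow(s, -1)), Mul(Rational(1, 17), s)) (Function('o')(s) = Add(Mul(-102, Pow(s, -1)), Mul(s, Rational(1, 17))) = Add(Mul(-102, Pow(s, -1)), Mul(Rational(1, 17), s)))
R = Rational(-1, 4) (R = Mul(-1, Mul(-12, Pow(Mul(Add(-4, -2), 8), -1))) = Mul(-1, Mul(-12, Pow(Mul(-6, 8), -1))) = Mul(-1, Mul(-12, Pow(-48, -1))) = Mul(-1, Mul(-12, Rational(-1, 48))) = Mul(-1, Rational(1, 4)) = Rational(-1, 4) ≈ -0.25000)
Add(Function('o')(181), Mul(-1, R)) = Add(Add(Mul(-102, Pow(181, -1)), Mul(Rational(1, 17), 181)), Mul(-1, Rational(-1, 4))) = Add(Add(Mul(-102, Rational(1, 181)), Rational(181, 17)), Rational(1, 4)) = Add(Add(Rational(-102, 181), Rational(181, 17)), Rational(1, 4)) = Add(Rational(31027, 3077), Rational(1, 4)) = Rational(127185, 12308)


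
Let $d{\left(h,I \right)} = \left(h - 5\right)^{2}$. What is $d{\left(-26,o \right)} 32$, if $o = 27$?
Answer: $30752$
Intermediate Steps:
$d{\left(h,I \right)} = \left(-5 + h\right)^{2}$
$d{\left(-26,o \right)} 32 = \left(-5 - 26\right)^{2} \cdot 32 = \left(-31\right)^{2} \cdot 32 = 961 \cdot 32 = 30752$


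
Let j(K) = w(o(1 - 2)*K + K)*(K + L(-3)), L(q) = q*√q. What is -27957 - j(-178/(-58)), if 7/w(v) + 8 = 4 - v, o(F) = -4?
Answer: -4222130/151 + 609*I*√3/151 ≈ -27961.0 + 6.9856*I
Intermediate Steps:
L(q) = q^(3/2)
w(v) = 7/(-4 - v) (w(v) = 7/(-8 + (4 - v)) = 7/(-4 - v))
j(K) = -7*(K - 3*I*√3)/(4 - 3*K) (j(K) = (-7/(4 + (-4*K + K)))*(K + (-3)^(3/2)) = (-7/(4 - 3*K))*(K - 3*I*√3) = -7*(K - 3*I*√3)/(4 - 3*K))
-27957 - j(-178/(-58)) = -27957 - 7*(-(-178)/(-58) + 3*I*√3)/(4 - (-534)/(-58)) = -27957 - 7*(-(-178)*(-1)/58 + 3*I*√3)/(4 - (-534)*(-1)/58) = -27957 - 7*(-1*89/29 + 3*I*√3)/(4 - 3*89/29) = -27957 - 7*(-89/29 + 3*I*√3)/(4 - 267/29) = -27957 - 7*(-89/29 + 3*I*√3)/(-151/29) = -27957 - 7*(-29)*(-89/29 + 3*I*√3)/151 = -27957 - (623/151 - 609*I*√3/151) = -27957 + (-623/151 + 609*I*√3/151) = -4222130/151 + 609*I*√3/151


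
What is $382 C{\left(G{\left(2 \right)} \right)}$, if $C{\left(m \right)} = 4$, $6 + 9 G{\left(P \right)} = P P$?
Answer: $1528$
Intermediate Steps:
$G{\left(P \right)} = - \frac{2}{3} + \frac{P^{2}}{9}$ ($G{\left(P \right)} = - \frac{2}{3} + \frac{P P}{9} = - \frac{2}{3} + \frac{P^{2}}{9}$)
$382 C{\left(G{\left(2 \right)} \right)} = 382 \cdot 4 = 1528$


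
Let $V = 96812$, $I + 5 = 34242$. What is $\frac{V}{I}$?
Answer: $\frac{96812}{34237} \approx 2.8277$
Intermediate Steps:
$I = 34237$ ($I = -5 + 34242 = 34237$)
$\frac{V}{I} = \frac{96812}{34237}$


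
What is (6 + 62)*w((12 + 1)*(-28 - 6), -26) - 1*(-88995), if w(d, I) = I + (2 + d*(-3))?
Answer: 177531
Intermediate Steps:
w(d, I) = 2 + I - 3*d (w(d, I) = I + (2 - 3*d) = 2 + I - 3*d)
(6 + 62)*w((12 + 1)*(-28 - 6), -26) - 1*(-88995) = (6 + 62)*(2 - 26 - 3*(12 + 1)*(-28 - 6)) - 1*(-88995) = 68*(2 - 26 - 39*(-34)) + 88995 = 68*(2 - 26 - 3*(-442)) + 88995 = 68*(2 - 26 + 1326) + 88995 = 68*1302 + 88995 = 88536 + 88995 = 177531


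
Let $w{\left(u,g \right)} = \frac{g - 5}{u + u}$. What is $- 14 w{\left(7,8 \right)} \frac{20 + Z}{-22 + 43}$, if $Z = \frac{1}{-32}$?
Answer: $- \frac{639}{224} \approx -2.8527$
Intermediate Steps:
$w{\left(u,g \right)} = \frac{-5 + g}{2 u}$
$Z = - \frac{1}{32} \approx -0.03125$
$- 14 w{\left(7,8 \right)} \frac{20 + Z}{-22 + 43} = - 14 \frac{-5 + 8}{2 \cdot 7} \frac{20 - \frac{1}{32}}{-22 + 43} = - 14 \cdot \frac{1}{2} \cdot \frac{1}{7} \cdot 3 \frac{639}{32 \cdot 21} = \left(-14\right) \frac{3}{14} \cdot \frac{639}{32} \cdot \frac{1}{21} = \left(-3\right) \frac{213}{224} = - \frac{639}{224}$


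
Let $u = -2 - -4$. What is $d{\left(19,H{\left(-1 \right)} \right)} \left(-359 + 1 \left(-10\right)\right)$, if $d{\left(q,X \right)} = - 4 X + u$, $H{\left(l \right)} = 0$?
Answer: $-738$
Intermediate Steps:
$u = 2$ ($u = -2 + 4 = 2$)
$d{\left(q,X \right)} = 2 - 4 X$ ($d{\left(q,X \right)} = - 4 X + 2 = 2 - 4 X$)
$d{\left(19,H{\left(-1 \right)} \right)} \left(-359 + 1 \left(-10\right)\right) = \left(2 - 0\right) \left(-359 + 1 \left(-10\right)\right) = \left(2 + 0\right) \left(-359 - 10\right) = 2 \left(-369\right) = -738$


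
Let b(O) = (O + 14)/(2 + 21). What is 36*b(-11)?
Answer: 108/23 ≈ 4.6956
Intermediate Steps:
b(O) = 14/23 + O/23 (b(O) = (14 + O)/23 = (14 + O)*(1/23) = 14/23 + O/23)
36*b(-11) = 36*(14/23 + (1/23)*(-11)) = 36*(14/23 - 11/23) = 36*(3/23) = 108/23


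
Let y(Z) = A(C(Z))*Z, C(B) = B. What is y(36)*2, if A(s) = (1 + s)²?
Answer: 98568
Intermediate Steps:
y(Z) = Z*(1 + Z)² (y(Z) = (1 + Z)²*Z = Z*(1 + Z)²)
y(36)*2 = (36*(1 + 36)²)*2 = (36*37²)*2 = (36*1369)*2 = 49284*2 = 98568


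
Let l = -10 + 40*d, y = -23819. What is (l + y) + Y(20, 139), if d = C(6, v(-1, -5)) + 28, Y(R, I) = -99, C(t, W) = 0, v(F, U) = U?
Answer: -22808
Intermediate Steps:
d = 28 (d = 0 + 28 = 28)
l = 1110 (l = -10 + 40*28 = -10 + 1120 = 1110)
(l + y) + Y(20, 139) = (1110 - 23819) - 99 = -22709 - 99 = -22808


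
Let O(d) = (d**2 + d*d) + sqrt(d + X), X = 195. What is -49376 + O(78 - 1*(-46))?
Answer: -18624 + sqrt(319) ≈ -18606.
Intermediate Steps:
O(d) = sqrt(195 + d) + 2*d**2 (O(d) = (d**2 + d*d) + sqrt(d + 195) = (d**2 + d**2) + sqrt(195 + d) = 2*d**2 + sqrt(195 + d) = sqrt(195 + d) + 2*d**2)
-49376 + O(78 - 1*(-46)) = -49376 + (sqrt(195 + (78 - 1*(-46))) + 2*(78 - 1*(-46))**2) = -49376 + (sqrt(195 + (78 + 46)) + 2*(78 + 46)**2) = -49376 + (sqrt(195 + 124) + 2*124**2) = -49376 + (sqrt(319) + 2*15376) = -49376 + (sqrt(319) + 30752) = -49376 + (30752 + sqrt(319)) = -18624 + sqrt(319)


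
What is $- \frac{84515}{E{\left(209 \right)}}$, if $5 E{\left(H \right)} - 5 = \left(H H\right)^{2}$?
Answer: $- \frac{422575}{1908029766} \approx -0.00022147$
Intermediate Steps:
$E{\left(H \right)} = 1 + \frac{H^{4}}{5}$ ($E{\left(H \right)} = 1 + \frac{\left(H H\right)^{2}}{5} = 1 + \frac{\left(H^{2}\right)^{2}}{5} = 1 + \frac{H^{4}}{5}$)
$- \frac{84515}{E{\left(209 \right)}} = - \frac{84515}{1 + \frac{209^{4}}{5}} = - \frac{84515}{1 + \frac{1}{5} \cdot 1908029761} = - \frac{84515}{1 + \frac{1908029761}{5}} = - \frac{84515}{\frac{1908029766}{5}} = \left(-84515\right) \frac{5}{1908029766} = - \frac{422575}{1908029766}$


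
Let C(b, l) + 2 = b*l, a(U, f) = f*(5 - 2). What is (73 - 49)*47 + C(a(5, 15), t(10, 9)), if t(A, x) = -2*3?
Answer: 856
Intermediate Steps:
t(A, x) = -6
a(U, f) = 3*f (a(U, f) = f*3 = 3*f)
C(b, l) = -2 + b*l
(73 - 49)*47 + C(a(5, 15), t(10, 9)) = (73 - 49)*47 + (-2 + (3*15)*(-6)) = 24*47 + (-2 + 45*(-6)) = 1128 + (-2 - 270) = 1128 - 272 = 856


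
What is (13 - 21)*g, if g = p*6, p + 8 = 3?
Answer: 240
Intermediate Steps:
p = -5 (p = -8 + 3 = -5)
g = -30 (g = -5*6 = -30)
(13 - 21)*g = (13 - 21)*(-30) = -8*(-30) = 240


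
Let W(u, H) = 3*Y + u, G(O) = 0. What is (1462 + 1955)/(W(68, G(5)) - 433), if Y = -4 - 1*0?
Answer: -3417/377 ≈ -9.0637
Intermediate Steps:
Y = -4 (Y = -4 + 0 = -4)
W(u, H) = -12 + u (W(u, H) = 3*(-4) + u = -12 + u)
(1462 + 1955)/(W(68, G(5)) - 433) = (1462 + 1955)/((-12 + 68) - 433) = 3417/(56 - 433) = 3417/(-377) = 3417*(-1/377) = -3417/377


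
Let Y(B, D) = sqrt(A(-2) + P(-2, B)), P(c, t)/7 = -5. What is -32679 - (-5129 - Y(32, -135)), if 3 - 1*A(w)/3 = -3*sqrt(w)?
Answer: -27550 + sqrt(-26 + 9*I*sqrt(2)) ≈ -27549.0 + 5.2416*I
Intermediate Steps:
P(c, t) = -35 (P(c, t) = 7*(-5) = -35)
A(w) = 9 + 9*sqrt(w) (A(w) = 9 - (-9)*sqrt(w) = 9 + 9*sqrt(w))
Y(B, D) = sqrt(-26 + 9*I*sqrt(2)) (Y(B, D) = sqrt((9 + 9*sqrt(-2)) - 35) = sqrt((9 + 9*(I*sqrt(2))) - 35) = sqrt((9 + 9*I*sqrt(2)) - 35) = sqrt(-26 + 9*I*sqrt(2)))
-32679 - (-5129 - Y(32, -135)) = -32679 - (-5129 - sqrt(-26 + 9*I*sqrt(2))) = -32679 + (5129 + sqrt(-26 + 9*I*sqrt(2))) = -27550 + sqrt(-26 + 9*I*sqrt(2))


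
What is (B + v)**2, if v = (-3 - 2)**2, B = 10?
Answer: 1225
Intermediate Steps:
v = 25 (v = (-5)**2 = 25)
(B + v)**2 = (10 + 25)**2 = 35**2 = 1225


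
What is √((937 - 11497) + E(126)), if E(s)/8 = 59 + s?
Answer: 2*I*√2270 ≈ 95.289*I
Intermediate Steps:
E(s) = 472 + 8*s (E(s) = 8*(59 + s) = 472 + 8*s)
√((937 - 11497) + E(126)) = √((937 - 11497) + (472 + 8*126)) = √(-10560 + (472 + 1008)) = √(-10560 + 1480) = √(-9080) = 2*I*√2270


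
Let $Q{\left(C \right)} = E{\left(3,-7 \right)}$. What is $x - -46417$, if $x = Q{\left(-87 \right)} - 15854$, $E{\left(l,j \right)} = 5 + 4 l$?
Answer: $30580$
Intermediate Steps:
$Q{\left(C \right)} = 17$ ($Q{\left(C \right)} = 5 + 4 \cdot 3 = 5 + 12 = 17$)
$x = -15837$ ($x = 17 - 15854 = -15837$)
$x - -46417 = -15837 - -46417 = -15837 + 46417 = 30580$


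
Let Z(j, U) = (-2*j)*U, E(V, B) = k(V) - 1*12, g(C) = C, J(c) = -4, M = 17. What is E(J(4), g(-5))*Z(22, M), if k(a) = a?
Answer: 11968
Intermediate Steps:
E(V, B) = -12 + V (E(V, B) = V - 1*12 = V - 12 = -12 + V)
Z(j, U) = -2*U*j
E(J(4), g(-5))*Z(22, M) = (-12 - 4)*(-2*17*22) = -16*(-748) = 11968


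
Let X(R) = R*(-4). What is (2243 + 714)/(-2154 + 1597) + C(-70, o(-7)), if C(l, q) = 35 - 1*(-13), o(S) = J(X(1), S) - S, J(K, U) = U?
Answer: 23779/557 ≈ 42.691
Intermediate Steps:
X(R) = -4*R
o(S) = 0 (o(S) = S - S = 0)
C(l, q) = 48 (C(l, q) = 35 + 13 = 48)
(2243 + 714)/(-2154 + 1597) + C(-70, o(-7)) = (2243 + 714)/(-2154 + 1597) + 48 = 2957/(-557) + 48 = 2957*(-1/557) + 48 = -2957/557 + 48 = 23779/557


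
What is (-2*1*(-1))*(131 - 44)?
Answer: 174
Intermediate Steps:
(-2*1*(-1))*(131 - 44) = -2*(-1)*87 = 2*87 = 174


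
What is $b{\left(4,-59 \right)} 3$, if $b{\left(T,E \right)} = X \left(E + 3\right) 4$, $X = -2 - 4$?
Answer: $4032$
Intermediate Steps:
$X = -6$ ($X = -2 - 4 = -6$)
$b{\left(T,E \right)} = -72 - 24 E$ ($b{\left(T,E \right)} = - 6 \left(E + 3\right) 4 = - 6 \left(3 + E\right) 4 = - 6 \left(12 + 4 E\right) = -72 - 24 E$)
$b{\left(4,-59 \right)} 3 = \left(-72 - -1416\right) 3 = \left(-72 + 1416\right) 3 = 1344 \cdot 3 = 4032$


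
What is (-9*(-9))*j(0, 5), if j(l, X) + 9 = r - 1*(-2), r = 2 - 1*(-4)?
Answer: -81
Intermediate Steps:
r = 6 (r = 2 + 4 = 6)
j(l, X) = -1 (j(l, X) = -9 + (6 - 1*(-2)) = -9 + (6 + 2) = -9 + 8 = -1)
(-9*(-9))*j(0, 5) = -9*(-9)*(-1) = 81*(-1) = -81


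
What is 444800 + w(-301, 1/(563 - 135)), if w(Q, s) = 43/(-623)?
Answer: 277110357/623 ≈ 4.4480e+5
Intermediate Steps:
w(Q, s) = -43/623 (w(Q, s) = 43*(-1/623) = -43/623)
444800 + w(-301, 1/(563 - 135)) = 444800 - 43/623 = 277110357/623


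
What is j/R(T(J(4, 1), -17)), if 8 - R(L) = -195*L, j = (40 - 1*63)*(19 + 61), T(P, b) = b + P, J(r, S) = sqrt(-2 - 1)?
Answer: 1521220/2762581 + 89700*I*sqrt(3)/2762581 ≈ 0.55065 + 0.056239*I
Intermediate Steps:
J(r, S) = I*sqrt(3) (J(r, S) = sqrt(-3) = I*sqrt(3))
T(P, b) = P + b
j = -1840 (j = (40 - 63)*80 = -23*80 = -1840)
R(L) = 8 + 195*L (R(L) = 8 - (-195)*L = 8 + 195*L)
j/R(T(J(4, 1), -17)) = -1840/(8 + 195*(I*sqrt(3) - 17)) = -1840/(8 + 195*(-17 + I*sqrt(3))) = -1840/(8 + (-3315 + 195*I*sqrt(3))) = -1840/(-3307 + 195*I*sqrt(3))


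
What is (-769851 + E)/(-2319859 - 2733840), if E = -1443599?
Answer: 2213450/5053699 ≈ 0.43799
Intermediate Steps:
(-769851 + E)/(-2319859 - 2733840) = (-769851 - 1443599)/(-2319859 - 2733840) = -2213450/(-5053699) = -2213450*(-1/5053699) = 2213450/5053699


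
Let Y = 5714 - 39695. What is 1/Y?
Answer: -1/33981 ≈ -2.9428e-5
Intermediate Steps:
Y = -33981
1/Y = 1/(-33981) = -1/33981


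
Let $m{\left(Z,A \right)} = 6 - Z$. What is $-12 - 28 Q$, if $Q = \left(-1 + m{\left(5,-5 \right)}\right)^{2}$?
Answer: $-12$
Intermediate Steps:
$Q = 0$ ($Q = \left(-1 + \left(6 - 5\right)\right)^{2} = \left(-1 + 1\right)^{2} = 0^{2} = 0$)
$-12 - 28 Q = -12 - 0 = -12 + 0 = -12$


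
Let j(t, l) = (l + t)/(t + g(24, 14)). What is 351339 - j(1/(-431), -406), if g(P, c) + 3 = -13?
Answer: 807670032/2299 ≈ 3.5131e+5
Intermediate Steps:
g(P, c) = -16 (g(P, c) = -3 - 13 = -16)
j(t, l) = (l + t)/(-16 + t) (j(t, l) = (l + t)/(t - 16) = (l + t)/(-16 + t))
351339 - j(1/(-431), -406) = 351339 - (-406 + 1/(-431))/(-16 + 1/(-431)) = 351339 - (-406 - 1/431)/(-16 - 1/431) = 351339 - (-174987)/((-6897/431)*431) = 351339 - (-431)*(-174987)/(6897*431) = 351339 - 1*58329/2299 = 351339 - 58329/2299 = 807670032/2299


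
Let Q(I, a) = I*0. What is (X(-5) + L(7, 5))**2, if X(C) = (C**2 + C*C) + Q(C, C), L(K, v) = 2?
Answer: 2704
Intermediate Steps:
Q(I, a) = 0
X(C) = 2*C**2 (X(C) = (C**2 + C*C) + 0 = (C**2 + C**2) + 0 = 2*C**2 + 0 = 2*C**2)
(X(-5) + L(7, 5))**2 = (2*(-5)**2 + 2)**2 = (2*25 + 2)**2 = (50 + 2)**2 = 52**2 = 2704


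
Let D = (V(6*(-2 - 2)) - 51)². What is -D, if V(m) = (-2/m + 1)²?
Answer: -51480625/20736 ≈ -2482.7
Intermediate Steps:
V(m) = (1 - 2/m)²
D = 51480625/20736 (D = ((-2 + 6*(-2 - 2))²/(6*(-2 - 2))² - 51)² = ((-2 + 6*(-4))²/(6*(-4))² - 51)² = ((-2 - 24)²/(-24)² - 51)² = ((1/576)*(-26)² - 51)² = ((1/576)*676 - 51)² = (169/144 - 51)² = (-7175/144)² = 51480625/20736 ≈ 2482.7)
-D = -1*51480625/20736 = -51480625/20736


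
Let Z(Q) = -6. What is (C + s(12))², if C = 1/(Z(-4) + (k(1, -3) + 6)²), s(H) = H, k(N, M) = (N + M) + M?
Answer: 3481/25 ≈ 139.24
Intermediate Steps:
k(N, M) = N + 2*M (k(N, M) = (M + N) + M = N + 2*M)
C = -⅕ (C = 1/(-6 + ((1 + 2*(-3)) + 6)²) = 1/(-6 + ((1 - 6) + 6)²) = 1/(-6 + (-5 + 6)²) = 1/(-6 + 1²) = 1/(-6 + 1) = 1/(-5) = -⅕ ≈ -0.20000)
(C + s(12))² = (-⅕ + 12)² = (59/5)² = 3481/25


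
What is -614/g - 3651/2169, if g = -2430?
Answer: -418898/292815 ≈ -1.4306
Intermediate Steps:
-614/g - 3651/2169 = -614/(-2430) - 3651/2169 = -614*(-1/2430) - 3651*1/2169 = 307/1215 - 1217/723 = -418898/292815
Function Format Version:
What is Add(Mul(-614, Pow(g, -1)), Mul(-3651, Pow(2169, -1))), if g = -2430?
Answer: Rational(-418898, 292815) ≈ -1.4306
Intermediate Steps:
Add(Mul(-614, Pow(g, -1)), Mul(-3651, Pow(2169, -1))) = Add(Mul(-614, Pow(-2430, -1)), Mul(-3651, Pow(2169, -1))) = Add(Mul(-614, Rational(-1, 2430)), Mul(-3651, Rational(1, 2169))) = Add(Rational(307, 1215), Rational(-1217, 723)) = Rational(-418898, 292815)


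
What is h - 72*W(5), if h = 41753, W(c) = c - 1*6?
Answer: 41825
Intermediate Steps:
W(c) = -6 + c (W(c) = c - 6 = -6 + c)
h - 72*W(5) = 41753 - 72*(-6 + 5) = 41753 - 72*(-1) = 41753 - 1*(-72) = 41753 + 72 = 41825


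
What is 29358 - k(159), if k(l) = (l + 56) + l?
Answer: 28984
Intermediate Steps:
k(l) = 56 + 2*l (k(l) = (56 + l) + l = 56 + 2*l)
29358 - k(159) = 29358 - (56 + 2*159) = 29358 - (56 + 318) = 29358 - 1*374 = 29358 - 374 = 28984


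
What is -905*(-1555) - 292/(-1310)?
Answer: 921765271/655 ≈ 1.4073e+6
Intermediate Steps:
-905*(-1555) - 292/(-1310) = 1407275 - 292*(-1/1310) = 1407275 + 146/655 = 921765271/655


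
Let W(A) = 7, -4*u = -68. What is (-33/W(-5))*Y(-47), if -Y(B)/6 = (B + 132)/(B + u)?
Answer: -561/7 ≈ -80.143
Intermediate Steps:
u = 17 (u = -¼*(-68) = 17)
Y(B) = -6*(132 + B)/(17 + B) (Y(B) = -6*(B + 132)/(B + 17) = -6*(132 + B)/(17 + B))
(-33/W(-5))*Y(-47) = (-33/7)*(6*(-132 - 1*(-47))/(17 - 47)) = (-33*⅐)*(6*(-132 + 47)/(-30)) = -198*(-1)*(-85)/(7*30) = -33/7*17 = -561/7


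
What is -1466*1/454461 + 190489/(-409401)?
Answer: -29056667765/62018929287 ≈ -0.46851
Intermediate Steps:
-1466*1/454461 + 190489/(-409401) = -1466*1/454461 + 190489*(-1/409401) = -1466/454461 - 190489/409401 = -29056667765/62018929287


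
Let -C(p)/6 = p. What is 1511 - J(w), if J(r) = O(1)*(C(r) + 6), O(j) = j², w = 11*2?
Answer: 1637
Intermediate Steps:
C(p) = -6*p
w = 22
J(r) = 6 - 6*r (J(r) = 1²*(-6*r + 6) = 1*(6 - 6*r) = 6 - 6*r)
1511 - J(w) = 1511 - (6 - 6*22) = 1511 - (6 - 132) = 1511 - 1*(-126) = 1511 + 126 = 1637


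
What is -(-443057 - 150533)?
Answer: 593590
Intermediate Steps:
-(-443057 - 150533) = -1*(-593590) = 593590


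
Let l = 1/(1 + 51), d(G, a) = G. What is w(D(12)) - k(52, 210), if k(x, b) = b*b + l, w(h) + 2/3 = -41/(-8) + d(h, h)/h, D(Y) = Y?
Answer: -13757503/312 ≈ -44095.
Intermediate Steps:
l = 1/52 ≈ 0.019231
w(h) = 131/24 (w(h) = -2/3 + (-41/(-8) + h/h) = -2/3 + (-41*(-1/8) + 1) = -2/3 + (41/8 + 1) = -2/3 + 49/8 = 131/24)
k(x, b) = 1/52 + b**2 (k(x, b) = b*b + 1/52 = b**2 + 1/52 = 1/52 + b**2)
w(D(12)) - k(52, 210) = 131/24 - (1/52 + 210**2) = 131/24 - (1/52 + 44100) = 131/24 - 1*2293201/52 = 131/24 - 2293201/52 = -13757503/312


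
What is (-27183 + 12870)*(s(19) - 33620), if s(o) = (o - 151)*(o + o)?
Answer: 552997068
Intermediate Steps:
s(o) = 2*o*(-151 + o) (s(o) = (-151 + o)*(2*o) = 2*o*(-151 + o))
(-27183 + 12870)*(s(19) - 33620) = (-27183 + 12870)*(2*19*(-151 + 19) - 33620) = -14313*(2*19*(-132) - 33620) = -14313*(-5016 - 33620) = -14313*(-38636) = 552997068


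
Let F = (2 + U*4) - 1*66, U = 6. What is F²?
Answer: 1600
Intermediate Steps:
F = -40 (F = (2 + 6*4) - 1*66 = (2 + 24) - 66 = 26 - 66 = -40)
F² = (-40)² = 1600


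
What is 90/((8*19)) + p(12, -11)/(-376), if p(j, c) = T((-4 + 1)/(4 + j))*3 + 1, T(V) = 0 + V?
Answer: 67547/114304 ≈ 0.59094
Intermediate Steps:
T(V) = V
p(j, c) = 1 - 9/(4 + j) (p(j, c) = ((-4 + 1)/(4 + j))*3 + 1 = -3/(4 + j)*3 + 1 = -9/(4 + j) + 1 = 1 - 9/(4 + j))
90/((8*19)) + p(12, -11)/(-376) = 90/((8*19)) + ((-5 + 12)/(4 + 12))/(-376) = 90/152 + (7/16)*(-1/376) = 90*(1/152) + ((1/16)*7)*(-1/376) = 45/76 + (7/16)*(-1/376) = 45/76 - 7/6016 = 67547/114304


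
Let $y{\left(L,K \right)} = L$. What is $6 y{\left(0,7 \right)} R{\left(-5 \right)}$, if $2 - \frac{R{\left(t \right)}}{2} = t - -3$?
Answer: $0$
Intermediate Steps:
$R{\left(t \right)} = -2 - 2 t$ ($R{\left(t \right)} = 4 - 2 \left(t - -3\right) = 4 - 2 \left(t + 3\right) = 4 - 2 \left(3 + t\right) = 4 - \left(6 + 2 t\right) = -2 - 2 t$)
$6 y{\left(0,7 \right)} R{\left(-5 \right)} = 6 \cdot 0 \left(-2 - -10\right) = 0 \left(-2 + 10\right) = 0 \cdot 8 = 0$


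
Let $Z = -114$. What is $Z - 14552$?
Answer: $-14666$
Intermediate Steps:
$Z - 14552 = -114 - 14552 = -14666$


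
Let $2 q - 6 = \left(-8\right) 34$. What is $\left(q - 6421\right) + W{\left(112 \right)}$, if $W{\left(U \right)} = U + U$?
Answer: $-6330$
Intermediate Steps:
$q = -133$ ($q = 3 + \frac{\left(-8\right) 34}{2} = 3 + \frac{1}{2} \left(-272\right) = 3 - 136 = -133$)
$W{\left(U \right)} = 2 U$
$\left(q - 6421\right) + W{\left(112 \right)} = \left(-133 - 6421\right) + 2 \cdot 112 = -6554 + 224 = -6330$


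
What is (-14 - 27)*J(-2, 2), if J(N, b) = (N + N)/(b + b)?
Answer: 41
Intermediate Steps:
J(N, b) = N/b (J(N, b) = (2*N)/((2*b)) = (2*N)*(1/(2*b)) = N/b)
(-14 - 27)*J(-2, 2) = (-14 - 27)*(-2/2) = -(-82)/2 = -41*(-1) = 41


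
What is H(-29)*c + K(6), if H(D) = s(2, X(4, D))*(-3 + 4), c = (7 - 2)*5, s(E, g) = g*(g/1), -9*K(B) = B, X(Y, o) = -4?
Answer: 1198/3 ≈ 399.33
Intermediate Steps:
K(B) = -B/9
s(E, g) = g**2 (s(E, g) = g*(g*1) = g*g = g**2)
c = 25 (c = 5*5 = 25)
H(D) = 16 (H(D) = (-4)**2*(-3 + 4) = 16*1 = 16)
H(-29)*c + K(6) = 16*25 - 1/9*6 = 400 - 2/3 = 1198/3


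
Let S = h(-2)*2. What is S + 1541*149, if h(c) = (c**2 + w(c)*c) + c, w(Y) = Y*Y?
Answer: 229597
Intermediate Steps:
w(Y) = Y**2
h(c) = c + c**2 + c**3 (h(c) = (c**2 + c**2*c) + c = (c**2 + c**3) + c = c + c**2 + c**3)
S = -12 (S = -2*(1 - 2 + (-2)**2)*2 = -2*(1 - 2 + 4)*2 = -2*3*2 = -6*2 = -12)
S + 1541*149 = -12 + 1541*149 = -12 + 229609 = 229597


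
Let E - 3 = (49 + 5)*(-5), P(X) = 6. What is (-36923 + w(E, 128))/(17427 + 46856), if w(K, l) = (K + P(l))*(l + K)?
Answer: -644/64283 ≈ -0.010018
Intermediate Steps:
E = -267 (E = 3 + (49 + 5)*(-5) = 3 + 54*(-5) = 3 - 270 = -267)
w(K, l) = (6 + K)*(K + l) (w(K, l) = (K + 6)*(l + K) = (6 + K)*(K + l))
(-36923 + w(E, 128))/(17427 + 46856) = (-36923 + ((-267)² + 6*(-267) + 6*128 - 267*128))/(17427 + 46856) = (-36923 + (71289 - 1602 + 768 - 34176))/64283 = (-36923 + 36279)*(1/64283) = -644*1/64283 = -644/64283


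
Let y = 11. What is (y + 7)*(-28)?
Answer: -504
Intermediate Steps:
(y + 7)*(-28) = (11 + 7)*(-28) = 18*(-28) = -504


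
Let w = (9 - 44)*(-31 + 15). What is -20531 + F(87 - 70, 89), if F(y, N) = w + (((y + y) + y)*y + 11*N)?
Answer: -18125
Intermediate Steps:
w = 560 (w = -35*(-16) = 560)
F(y, N) = 560 + 3*y² + 11*N (F(y, N) = 560 + (((y + y) + y)*y + 11*N) = 560 + ((2*y + y)*y + 11*N) = 560 + ((3*y)*y + 11*N) = 560 + (3*y² + 11*N) = 560 + 3*y² + 11*N)
-20531 + F(87 - 70, 89) = -20531 + (560 + 3*(87 - 70)² + 11*89) = -20531 + (560 + 3*17² + 979) = -20531 + (560 + 3*289 + 979) = -20531 + (560 + 867 + 979) = -20531 + 2406 = -18125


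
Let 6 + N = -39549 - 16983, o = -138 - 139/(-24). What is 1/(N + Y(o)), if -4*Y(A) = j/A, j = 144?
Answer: -3173/179394210 ≈ -1.7687e-5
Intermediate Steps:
o = -3173/24 (o = -138 - 139*(-1)/24 = -138 - 1*(-139/24) = -138 + 139/24 = -3173/24 ≈ -132.21)
N = -56538 (N = -6 + (-39549 - 16983) = -6 - 56532 = -56538)
Y(A) = -36/A
1/(N + Y(o)) = 1/(-56538 - 36/(-3173/24)) = 1/(-56538 - 36*(-24/3173)) = 1/(-56538 + 864/3173) = 1/(-179394210/3173) = -3173/179394210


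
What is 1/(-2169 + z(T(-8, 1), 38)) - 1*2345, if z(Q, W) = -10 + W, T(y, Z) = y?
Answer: -5020646/2141 ≈ -2345.0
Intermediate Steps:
1/(-2169 + z(T(-8, 1), 38)) - 1*2345 = 1/(-2169 + (-10 + 38)) - 1*2345 = 1/(-2169 + 28) - 2345 = 1/(-2141) - 2345 = -1/2141 - 2345 = -5020646/2141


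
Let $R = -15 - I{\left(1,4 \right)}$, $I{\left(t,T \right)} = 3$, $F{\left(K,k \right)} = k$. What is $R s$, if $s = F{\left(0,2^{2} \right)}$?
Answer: $-72$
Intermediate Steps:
$s = 4$ ($s = 2^{2} = 4$)
$R = -18$ ($R = -15 - 3 = -18$)
$R s = \left(-18\right) 4 = -72$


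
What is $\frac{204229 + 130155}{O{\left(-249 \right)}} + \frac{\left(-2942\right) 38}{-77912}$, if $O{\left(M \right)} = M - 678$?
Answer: $- \frac{6487222829}{18056106} \approx -359.28$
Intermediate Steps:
$O{\left(M \right)} = -678 + M$
$\frac{204229 + 130155}{O{\left(-249 \right)}} + \frac{\left(-2942\right) 38}{-77912} = \frac{204229 + 130155}{-678 - 249} + \frac{\left(-2942\right) 38}{-77912} = \frac{334384}{-927} - - \frac{27949}{19478} = 334384 \left(- \frac{1}{927}\right) + \frac{27949}{19478} = - \frac{334384}{927} + \frac{27949}{19478} = - \frac{6487222829}{18056106}$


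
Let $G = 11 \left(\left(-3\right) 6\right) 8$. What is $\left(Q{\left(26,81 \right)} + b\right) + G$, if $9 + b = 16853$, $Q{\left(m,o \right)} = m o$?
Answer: $17366$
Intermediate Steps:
$b = 16844$ ($b = -9 + 16853 = 16844$)
$G = -1584$ ($G = 11 \left(-18\right) 8 = \left(-198\right) 8 = -1584$)
$\left(Q{\left(26,81 \right)} + b\right) + G = \left(26 \cdot 81 + 16844\right) - 1584 = \left(2106 + 16844\right) - 1584 = 18950 - 1584 = 17366$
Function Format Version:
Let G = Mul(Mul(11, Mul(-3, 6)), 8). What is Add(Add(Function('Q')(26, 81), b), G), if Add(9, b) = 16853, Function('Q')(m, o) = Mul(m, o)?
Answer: 17366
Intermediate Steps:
b = 16844 (b = Add(-9, 16853) = 16844)
G = -1584 (G = Mul(Mul(11, -18), 8) = Mul(-198, 8) = -1584)
Add(Add(Function('Q')(26, 81), b), G) = Add(Add(Mul(26, 81), 16844), -1584) = Add(Add(2106, 16844), -1584) = Add(18950, -1584) = 17366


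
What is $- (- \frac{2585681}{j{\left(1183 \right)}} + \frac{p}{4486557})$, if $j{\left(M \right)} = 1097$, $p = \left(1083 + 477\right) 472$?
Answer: $\frac{3866665815759}{1640584343} \approx 2356.9$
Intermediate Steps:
$p = 736320$ ($p = 1560 \cdot 472 = 736320$)
$- (- \frac{2585681}{j{\left(1183 \right)}} + \frac{p}{4486557}) = - (- \frac{2585681}{1097} + \frac{736320}{4486557}) = - (\left(-2585681\right) \frac{1}{1097} + 736320 \cdot \frac{1}{4486557}) = - (- \frac{2585681}{1097} + \frac{245440}{1495519}) = \left(-1\right) \left(- \frac{3866665815759}{1640584343}\right) = \frac{3866665815759}{1640584343}$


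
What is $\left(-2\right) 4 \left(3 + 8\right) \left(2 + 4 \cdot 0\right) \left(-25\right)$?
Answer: $4400$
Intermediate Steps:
$\left(-2\right) 4 \left(3 + 8\right) \left(2 + 4 \cdot 0\right) \left(-25\right) = \left(-8\right) 11 \left(2 + 0\right) \left(-25\right) = \left(-88\right) 2 \left(-25\right) = \left(-176\right) \left(-25\right) = 4400$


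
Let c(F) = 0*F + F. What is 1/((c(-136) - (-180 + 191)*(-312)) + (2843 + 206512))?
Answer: 1/212651 ≈ 4.7025e-6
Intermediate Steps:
c(F) = F (c(F) = 0 + F = F)
1/((c(-136) - (-180 + 191)*(-312)) + (2843 + 206512)) = 1/((-136 - (-180 + 191)*(-312)) + (2843 + 206512)) = 1/((-136 - 11*(-312)) + 209355) = 1/((-136 - 1*(-3432)) + 209355) = 1/((-136 + 3432) + 209355) = 1/(3296 + 209355) = 1/212651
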